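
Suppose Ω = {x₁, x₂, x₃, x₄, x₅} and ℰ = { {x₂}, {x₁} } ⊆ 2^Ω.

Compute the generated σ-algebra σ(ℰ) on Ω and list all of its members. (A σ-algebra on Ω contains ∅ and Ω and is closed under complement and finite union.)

|σ(ℰ)| = 8.  σ(ℰ) = { {}, {x₁}, {x₂}, {x₁, x₂}, {x₃, x₄, x₅}, {x₁, x₃, x₄, x₅}, {x₂, x₃, x₄, x₅}, Ω }

Working:
Initial family (4 sets): { {}, {x₁}, {x₂}, Ω }.
Pass 1 adds 3:
  {x₁, x₂}  = {x₂} ∪ {x₁}
  {x₁, x₃, x₄, x₅}  = {x₂}ᶜ
  {x₂, x₃, x₄, x₅}  = {x₁}ᶜ
Pass 2: 1 new —
  {x₃, x₄, x₅}  = {x₁, x₂}ᶜ
Pass 3: no new sets; the family is a σ-algebra.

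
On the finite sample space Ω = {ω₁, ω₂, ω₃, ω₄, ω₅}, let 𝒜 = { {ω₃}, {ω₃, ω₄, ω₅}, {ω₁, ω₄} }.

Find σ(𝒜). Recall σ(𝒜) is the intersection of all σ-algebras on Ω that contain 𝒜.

Take S₀ = 𝒜 ∪ {∅, Ω} = { {}, {ω₃}, {ω₁, ω₄}, {ω₃, ω₄, ω₅}, Ω }.
Iteration 1: 5 new —
  {ω₁, ω₂}  = Ω∖{ω₃, ω₄, ω₅}
  {ω₁, ω₃, ω₄}  = {ω₃} ∪ {ω₁, ω₄}
  {ω₂, ω₃, ω₅}  = Ω∖{ω₁, ω₄}
  {ω₁, ω₂, ω₄, ω₅}  = Ω∖{ω₃}
  {ω₁, ω₃, ω₄, ω₅}  = {ω₃, ω₄, ω₅} ∪ {ω₁, ω₄}
  — 10 sets.
Iteration 2: 7 new —
  {ω₂}  = Ω∖{ω₁, ω₃, ω₄, ω₅}
  {ω₂, ω₅}  = Ω∖{ω₁, ω₃, ω₄}
  {ω₁, ω₂, ω₃}  = {ω₁, ω₂} ∪ {ω₃}
  {ω₁, ω₂, ω₄}  = {ω₁, ω₂} ∪ {ω₁, ω₄}
  {ω₁, ω₂, ω₃, ω₄}  = {ω₁, ω₂} ∪ {ω₁, ω₃, ω₄}
  {ω₁, ω₂, ω₃, ω₅}  = {ω₁, ω₂} ∪ {ω₂, ω₃, ω₅}
  {ω₂, ω₃, ω₄, ω₅}  = {ω₃, ω₄, ω₅} ∪ {ω₂, ω₃, ω₅}
  — 17 sets.
Iteration 3. New:
  {ω₁}  = Ω∖{ω₂, ω₃, ω₄, ω₅}
  {ω₄}  = Ω∖{ω₁, ω₂, ω₃, ω₅}
  {ω₅}  = Ω∖{ω₁, ω₂, ω₃, ω₄}
  {ω₂, ω₃}  = {ω₃} ∪ {ω₂}
  {ω₃, ω₅}  = Ω∖{ω₁, ω₂, ω₄}
  {ω₄, ω₅}  = Ω∖{ω₁, ω₂, ω₃}
  {ω₁, ω₂, ω₅}  = {ω₂, ω₅} ∪ {ω₁, ω₂}
  — 24 sets.
Iteration 4 (8 new):
  {ω₁, ω₃}  = {ω₃} ∪ {ω₁}
  {ω₁, ω₅}  = {ω₅} ∪ {ω₁}
  {ω₂, ω₄}  = {ω₂} ∪ {ω₄}
  {ω₃, ω₄}  = Ω∖{ω₁, ω₂, ω₅}
  {ω₁, ω₃, ω₅}  = {ω₃, ω₅} ∪ {ω₁}
  {ω₁, ω₄, ω₅}  = Ω∖{ω₂, ω₃}
  {ω₂, ω₃, ω₄}  = {ω₂, ω₃} ∪ {ω₄}
  {ω₂, ω₄, ω₅}  = {ω₂, ω₅} ∪ {ω₄, ω₅}
  — 32 sets.
Iteration 5: no new sets; the family is a σ-algebra.

σ(𝒜) = { {}, {ω₁}, {ω₂}, {ω₃}, {ω₄}, {ω₅}, {ω₁, ω₂}, {ω₁, ω₃}, {ω₁, ω₄}, {ω₁, ω₅}, {ω₂, ω₃}, {ω₂, ω₄}, {ω₂, ω₅}, {ω₃, ω₄}, {ω₃, ω₅}, {ω₄, ω₅}, {ω₁, ω₂, ω₃}, {ω₁, ω₂, ω₄}, {ω₁, ω₂, ω₅}, {ω₁, ω₃, ω₄}, {ω₁, ω₃, ω₅}, {ω₁, ω₄, ω₅}, {ω₂, ω₃, ω₄}, {ω₂, ω₃, ω₅}, {ω₂, ω₄, ω₅}, {ω₃, ω₄, ω₅}, {ω₁, ω₂, ω₃, ω₄}, {ω₁, ω₂, ω₃, ω₅}, {ω₁, ω₂, ω₄, ω₅}, {ω₁, ω₃, ω₄, ω₅}, {ω₂, ω₃, ω₄, ω₅}, Ω }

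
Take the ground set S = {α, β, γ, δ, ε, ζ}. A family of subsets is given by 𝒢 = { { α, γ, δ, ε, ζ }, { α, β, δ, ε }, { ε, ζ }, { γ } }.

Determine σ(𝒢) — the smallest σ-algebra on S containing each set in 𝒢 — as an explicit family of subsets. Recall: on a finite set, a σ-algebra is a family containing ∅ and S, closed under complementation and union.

Answer: σ(𝒢) = { {}, { β }, { γ }, { ε }, { ζ }, { α, δ }, { β, γ }, { β, ε }, { β, ζ }, { γ, ε }, { γ, ζ }, { ε, ζ }, { α, β, δ }, { α, γ, δ }, { α, δ, ε }, { α, δ, ζ }, { β, γ, ε }, { β, γ, ζ }, { β, ε, ζ }, { γ, ε, ζ }, { α, β, γ, δ }, { α, β, δ, ε }, { α, β, δ, ζ }, { α, γ, δ, ε }, { α, γ, δ, ζ }, { α, δ, ε, ζ }, { β, γ, ε, ζ }, { α, β, γ, δ, ε }, { α, β, γ, δ, ζ }, { α, β, δ, ε, ζ }, { α, γ, δ, ε, ζ }, S }

Check:
Begin from { {}, { γ }, { ε, ζ }, { α, β, δ, ε }, { α, γ, δ, ε, ζ }, S } (that is, 𝒢 plus ∅ and S).
Pass 1 adds 6:
  { β }  = ᶜ of { α, γ, δ, ε, ζ }
  { γ, ζ }  = ᶜ of { α, β, δ, ε }
  { γ, ε, ζ }  = { γ } ∪ { ε, ζ }
  { α, β, γ, δ }  = ᶜ of { ε, ζ }
  { α, β, γ, δ, ε }  = { γ } ∪ { α, β, δ, ε }
  { α, β, δ, ε, ζ }  = ᶜ of { γ }
  — 12 sets.
Pass 2: 7 new —
  { ζ }  = ᶜ of { α, β, γ, δ, ε }
  { β, γ }  = { β } ∪ { γ }
  { α, β, δ }  = ᶜ of { γ, ε, ζ }
  { β, γ, ζ }  = { β } ∪ { γ, ζ }
  { β, ε, ζ }  = { ε, ζ } ∪ { β }
  { β, γ, ε, ζ }  = { β } ∪ { γ, ε, ζ }
  { α, β, γ, δ, ζ }  = { γ, ζ } ∪ { α, β, γ, δ }
  — 19 sets.
Pass 3 (7 new):
  { ε }  = ᶜ of { α, β, γ, δ, ζ }
  { α, δ }  = ᶜ of { β, γ, ε, ζ }
  { β, ζ }  = { β } ∪ { ζ }
  { α, γ, δ }  = ᶜ of { β, ε, ζ }
  { α, δ, ε }  = ᶜ of { β, γ, ζ }
  { α, β, δ, ζ }  = { ζ } ∪ { α, β, δ }
  { α, δ, ε, ζ }  = ᶜ of { β, γ }
  — 26 sets.
Pass 4: +6 →
  { β, ε }  = { β } ∪ { ε }
  { γ, ε }  = ᶜ of { α, β, δ, ζ }
  { α, δ, ζ }  = { ζ } ∪ { α, δ }
  { β, γ, ε }  = { ε } ∪ { β, γ }
  { α, γ, δ, ε }  = ᶜ of { β, ζ }
  { α, γ, δ, ζ }  = { ζ } ∪ { α, γ, δ }
  — 32 sets.
After Pass 5 the family is unchanged; done.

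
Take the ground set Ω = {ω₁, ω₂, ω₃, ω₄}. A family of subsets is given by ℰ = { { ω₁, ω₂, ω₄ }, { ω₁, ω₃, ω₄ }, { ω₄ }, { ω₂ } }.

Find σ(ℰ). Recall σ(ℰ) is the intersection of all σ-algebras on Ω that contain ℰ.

σ(ℰ) (16 sets): { ∅, { ω₁ }, { ω₂ }, { ω₃ }, { ω₄ }, { ω₁, ω₂ }, { ω₁, ω₃ }, { ω₁, ω₄ }, { ω₂, ω₃ }, { ω₂, ω₄ }, { ω₃, ω₄ }, { ω₁, ω₂, ω₃ }, { ω₁, ω₂, ω₄ }, { ω₁, ω₃, ω₄ }, { ω₂, ω₃, ω₄ }, Ω }

Working:
Initial family (6 sets): { ∅, { ω₂ }, { ω₄ }, { ω₁, ω₂, ω₄ }, { ω₁, ω₃, ω₄ }, Ω }.
Iteration 1 (3 new):
  { ω₃ }  = ᶜ of { ω₁, ω₂, ω₄ }
  { ω₂, ω₄ }  = { ω₄ } ∪ { ω₂ }
  { ω₁, ω₂, ω₃ }  = ᶜ of { ω₄ }
Iteration 2 (4 new):
  { ω₁, ω₃ }  = ᶜ of { ω₂, ω₄ }
  { ω₂, ω₃ }  = { ω₂ } ∪ { ω₃ }
  { ω₃, ω₄ }  = { ω₃ } ∪ { ω₄ }
  { ω₂, ω₃, ω₄ }  = { ω₃ } ∪ { ω₂, ω₄ }
Iteration 3: 3 new —
  { ω₁ }  = ᶜ of { ω₂, ω₃, ω₄ }
  { ω₁, ω₂ }  = ᶜ of { ω₃, ω₄ }
  { ω₁, ω₄ }  = ᶜ of { ω₂, ω₃ }
Iteration 4: stable.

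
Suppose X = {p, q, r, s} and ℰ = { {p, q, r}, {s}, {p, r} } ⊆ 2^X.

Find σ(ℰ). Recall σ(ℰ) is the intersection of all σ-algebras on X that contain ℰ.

Begin from { {}, {s}, {p, r}, {p, q, r}, X } (that is, ℰ plus ∅ and X).
Iteration 1. New:
  {q, s}  = {p, r}ᶜ
  {p, r, s}  = {p, r} ∪ {s}
  (now 7)
Iteration 2: 1 new —
  {q}  = {p, r, s}ᶜ
  (now 8)
Iteration 3: no new sets; the family is a σ-algebra.

σ(ℰ) = { {}, {q}, {s}, {p, r}, {q, s}, {p, q, r}, {p, r, s}, X }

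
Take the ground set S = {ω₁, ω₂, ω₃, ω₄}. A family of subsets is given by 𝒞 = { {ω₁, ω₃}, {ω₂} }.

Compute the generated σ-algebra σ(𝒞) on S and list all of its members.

|σ(𝒞)| = 8.  σ(𝒞) = { ∅, {ω₂}, {ω₄}, {ω₁, ω₃}, {ω₂, ω₄}, {ω₁, ω₂, ω₃}, {ω₁, ω₃, ω₄}, S }

Check:
Begin from { ∅, {ω₂}, {ω₁, ω₃}, S } (that is, 𝒞 plus ∅ and S).
Step 1: +3 →
  {ω₂, ω₄}  = complement {ω₁, ω₃}
  {ω₁, ω₂, ω₃}  = {ω₁, ω₃} ∪ {ω₂}
  {ω₁, ω₃, ω₄}  = complement {ω₂}
Step 2 adds 1:
  {ω₄}  = complement {ω₁, ω₂, ω₃}
Step 3: no new sets; the family is a σ-algebra.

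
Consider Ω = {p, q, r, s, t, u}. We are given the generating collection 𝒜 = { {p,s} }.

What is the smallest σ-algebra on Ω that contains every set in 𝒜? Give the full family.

Answer: σ(𝒜) = { {}, {p,s}, {q,r,t,u}, Ω }

Derivation:
Start: 𝒜 ∪ {∅, Ω} = { {}, {p,s}, Ω }.
Round 1 adds 1:
  {q,r,t,u}  = {p,s}ᶜ
  |family| = 4
After Round 2 the family is unchanged; done.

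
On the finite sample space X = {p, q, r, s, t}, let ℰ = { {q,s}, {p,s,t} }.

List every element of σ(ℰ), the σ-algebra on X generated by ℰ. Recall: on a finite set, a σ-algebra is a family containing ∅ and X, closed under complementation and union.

|σ(ℰ)| = 16.  σ(ℰ) = { {}, {q}, {r}, {s}, {p,t}, {q,r}, {q,s}, {r,s}, {p,q,t}, {p,r,t}, {p,s,t}, {q,r,s}, {p,q,r,t}, {p,q,s,t}, {p,r,s,t}, X }

Derivation:
Take S₀ = ℰ ∪ {∅, X} = { {}, {q,s}, {p,s,t}, X }.
Pass 1: 3 new —
  {q,r}  = ᶜ of {p,s,t}
  {p,r,t}  = ᶜ of {q,s}
  {p,q,s,t}  = {q,s} ∪ {p,s,t}
Pass 2 (4 new):
  {r}  = ᶜ of {p,q,s,t}
  {q,r,s}  = {q,r} ∪ {q,s}
  {p,q,r,t}  = {q,r} ∪ {p,r,t}
  {p,r,s,t}  = {p,s,t} ∪ {p,r,t}
Pass 3: 3 new —
  {q}  = ᶜ of {p,r,s,t}
  {s}  = ᶜ of {p,q,r,t}
  {p,t}  = ᶜ of {q,r,s}
Pass 4: +2 →
  {r,s}  = {r} ∪ {s}
  {p,q,t}  = {p,t} ∪ {q}
After Pass 5 the family is unchanged; done.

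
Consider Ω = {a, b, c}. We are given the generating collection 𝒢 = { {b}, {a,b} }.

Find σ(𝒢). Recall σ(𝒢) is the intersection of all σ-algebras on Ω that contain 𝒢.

|σ(𝒢)| = 8.  σ(𝒢) = { {}, {a}, {b}, {c}, {a,b}, {a,c}, {b,c}, Ω }

Working:
Begin from { {}, {b}, {a,b}, Ω } (that is, 𝒢 plus ∅ and Ω).
Round 1: +2 →
  {c}  = {a,b}ᶜ
  {a,c}  = {b}ᶜ
  (now 6)
Round 2. New:
  {b,c}  = {c} ∪ {b}
  (now 7)
Round 3 (1 new):
  {a}  = {b,c}ᶜ
  (now 8)
Round 4 adds nothing — fixpoint reached.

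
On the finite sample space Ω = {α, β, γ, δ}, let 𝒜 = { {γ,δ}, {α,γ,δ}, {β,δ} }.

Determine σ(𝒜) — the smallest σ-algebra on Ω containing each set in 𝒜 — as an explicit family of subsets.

σ(𝒜) (16 sets): { {}, {α}, {β}, {γ}, {δ}, {α,β}, {α,γ}, {α,δ}, {β,γ}, {β,δ}, {γ,δ}, {α,β,γ}, {α,β,δ}, {α,γ,δ}, {β,γ,δ}, Ω }

Working:
Start: 𝒜 ∪ {∅, Ω} = { {}, {β,δ}, {γ,δ}, {α,γ,δ}, Ω }.
Round 1. New:
  {β}  = complement {α,γ,δ}
  {α,β}  = complement {γ,δ}
  {α,γ}  = complement {β,δ}
  {β,γ,δ}  = {γ,δ} ∪ {β,δ}
  |family| = 9
Round 2. New:
  {α}  = complement {β,γ,δ}
  {α,β,γ}  = {α,β} ∪ {α,γ}
  {α,β,δ}  = {α,β} ∪ {β,δ}
  |family| = 12
Round 3: +2 →
  {γ}  = complement {α,β,δ}
  {δ}  = complement {α,β,γ}
  |family| = 14
Round 4. New:
  {α,δ}  = {δ} ∪ {α}
  {β,γ}  = {γ} ∪ {β}
  |family| = 16
Round 5: already closed under ᶜ and ∪.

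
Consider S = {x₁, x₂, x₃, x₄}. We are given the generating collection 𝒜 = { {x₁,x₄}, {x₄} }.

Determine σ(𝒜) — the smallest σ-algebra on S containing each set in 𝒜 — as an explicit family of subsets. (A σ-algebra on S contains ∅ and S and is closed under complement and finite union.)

|σ(𝒜)| = 8.  σ(𝒜) = { {}, {x₁}, {x₄}, {x₁,x₄}, {x₂,x₃}, {x₁,x₂,x₃}, {x₂,x₃,x₄}, S }

Trace:
Begin from { {}, {x₄}, {x₁,x₄}, S } (that is, 𝒜 plus ∅ and S).
Pass 1 (2 new):
  {x₂,x₃}  = ᶜ of {x₁,x₄}
  {x₁,x₂,x₃}  = ᶜ of {x₄}
  |family| = 6
Pass 2. New:
  {x₂,x₃,x₄}  = {x₂,x₃} ∪ {x₄}
  |family| = 7
Pass 3. New:
  {x₁}  = ᶜ of {x₂,x₃,x₄}
  |family| = 8
Pass 4: already closed under ᶜ and ∪.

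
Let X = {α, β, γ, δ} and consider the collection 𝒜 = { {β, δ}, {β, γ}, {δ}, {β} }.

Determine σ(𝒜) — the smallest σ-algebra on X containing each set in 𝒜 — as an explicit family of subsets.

|σ(𝒜)| = 16.  σ(𝒜) = { ∅, {α}, {β}, {γ}, {δ}, {α, β}, {α, γ}, {α, δ}, {β, γ}, {β, δ}, {γ, δ}, {α, β, γ}, {α, β, δ}, {α, γ, δ}, {β, γ, δ}, X }

Working:
Take S₀ = 𝒜 ∪ {∅, X} = { ∅, {β}, {δ}, {β, γ}, {β, δ}, X }.
Pass 1. New:
  {α, γ}  = {β, δ}ᶜ
  {α, δ}  = {β, γ}ᶜ
  {α, β, γ}  = {δ}ᶜ
  {α, γ, δ}  = {β}ᶜ
  {β, γ, δ}  = {β, γ} ∪ {δ}
  |family| = 11
Pass 2: +2 →
  {α}  = {β, γ, δ}ᶜ
  {α, β, δ}  = {β} ∪ {α, δ}
  |family| = 13
Pass 3 (2 new):
  {γ}  = {α, β, δ}ᶜ
  {α, β}  = {β} ∪ {α}
  |family| = 15
Pass 4 adds 1:
  {γ, δ}  = {α, β}ᶜ
  |family| = 16
Pass 5: no new sets; the family is a σ-algebra.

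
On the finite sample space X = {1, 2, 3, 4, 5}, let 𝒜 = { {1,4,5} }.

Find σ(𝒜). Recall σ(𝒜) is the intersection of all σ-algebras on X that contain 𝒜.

σ(𝒜) = { {}, {2,3}, {1,4,5}, X }

Trace:
Initial family (3 sets): { {}, {1,4,5}, X }.
Iteration 1 adds 1:
  {2,3}  = ᶜ of {1,4,5}
  (now 4)
Iteration 2 adds nothing — fixpoint reached.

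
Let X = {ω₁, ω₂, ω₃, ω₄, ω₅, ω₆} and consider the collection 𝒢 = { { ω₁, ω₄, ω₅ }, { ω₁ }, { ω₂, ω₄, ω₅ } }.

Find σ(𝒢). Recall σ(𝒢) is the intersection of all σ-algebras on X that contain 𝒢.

σ(𝒢) (16 sets): { {  }, { ω₁ }, { ω₂ }, { ω₁, ω₂ }, { ω₃, ω₆ }, { ω₄, ω₅ }, { ω₁, ω₃, ω₆ }, { ω₁, ω₄, ω₅ }, { ω₂, ω₃, ω₆ }, { ω₂, ω₄, ω₅ }, { ω₁, ω₂, ω₃, ω₆ }, { ω₁, ω₂, ω₄, ω₅ }, { ω₃, ω₄, ω₅, ω₆ }, { ω₁, ω₃, ω₄, ω₅, ω₆ }, { ω₂, ω₃, ω₄, ω₅, ω₆ }, X }

Trace:
Take S₀ = 𝒢 ∪ {∅, X} = { {  }, { ω₁ }, { ω₁, ω₄, ω₅ }, { ω₂, ω₄, ω₅ }, X }.
Step 1 adds 4:
  { ω₁, ω₃, ω₆ }  = ᶜ of { ω₂, ω₄, ω₅ }
  { ω₂, ω₃, ω₆ }  = ᶜ of { ω₁, ω₄, ω₅ }
  { ω₁, ω₂, ω₄, ω₅ }  = { ω₁, ω₄, ω₅ } ∪ { ω₂, ω₄, ω₅ }
  { ω₂, ω₃, ω₄, ω₅, ω₆ }  = ᶜ of { ω₁ }
  |family| = 9
Step 2: 3 new —
  { ω₃, ω₆ }  = ᶜ of { ω₁, ω₂, ω₄, ω₅ }
  { ω₁, ω₂, ω₃, ω₆ }  = { ω₁, ω₃, ω₆ } ∪ { ω₂, ω₃, ω₆ }
  { ω₁, ω₃, ω₄, ω₅, ω₆ }  = { ω₁, ω₄, ω₅ } ∪ { ω₁, ω₃, ω₆ }
  |family| = 12
Step 3. New:
  { ω₂ }  = ᶜ of { ω₁, ω₃, ω₄, ω₅, ω₆ }
  { ω₄, ω₅ }  = ᶜ of { ω₁, ω₂, ω₃, ω₆ }
  |family| = 14
Step 4 (2 new):
  { ω₁, ω₂ }  = { ω₂ } ∪ { ω₁ }
  { ω₃, ω₄, ω₅, ω₆ }  = { ω₄, ω₅ } ∪ { ω₃, ω₆ }
  |family| = 16
Step 5: stable.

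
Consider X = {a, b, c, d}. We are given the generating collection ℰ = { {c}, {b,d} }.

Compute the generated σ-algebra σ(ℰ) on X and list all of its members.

σ(ℰ) (8 sets): { ∅, {a}, {c}, {a,c}, {b,d}, {a,b,d}, {b,c,d}, X }

Derivation:
Seed the family with ℰ together with ∅ and X: { ∅, {c}, {b,d}, X }.
Pass 1 (3 new):
  {a,c}  = ᶜ of {b,d}
  {a,b,d}  = ᶜ of {c}
  {b,c,d}  = {c} ∪ {b,d}
  |family| = 7
Pass 2 (1 new):
  {a}  = ᶜ of {b,c,d}
  |family| = 8
Pass 3 adds nothing — fixpoint reached.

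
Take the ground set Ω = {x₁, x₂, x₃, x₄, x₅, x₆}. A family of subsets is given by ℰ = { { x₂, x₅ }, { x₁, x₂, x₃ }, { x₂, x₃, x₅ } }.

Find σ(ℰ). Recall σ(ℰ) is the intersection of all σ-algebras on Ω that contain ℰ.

Initial family (5 sets): { {  }, { x₂, x₅ }, { x₁, x₂, x₃ }, { x₂, x₃, x₅ }, Ω }.
Step 1: +4 →
  { x₁, x₄, x₆ }  = ᶜ of { x₂, x₃, x₅ }
  { x₄, x₅, x₆ }  = ᶜ of { x₁, x₂, x₃ }
  { x₁, x₂, x₃, x₅ }  = { x₂, x₅ } ∪ { x₁, x₂, x₃ }
  { x₁, x₃, x₄, x₆ }  = ᶜ of { x₂, x₅ }
  — 9 sets.
Step 2. New:
  { x₄, x₆ }  = ᶜ of { x₁, x₂, x₃, x₅ }
  { x₁, x₄, x₅, x₆ }  = { x₁, x₄, x₆ } ∪ { x₄, x₅, x₆ }
  { x₂, x₄, x₅, x₆ }  = { x₂, x₅ } ∪ { x₄, x₅, x₆ }
  { x₁, x₂, x₃, x₄, x₆ }  = { x₁, x₂, x₃ } ∪ { x₁, x₄, x₆ }
  { x₁, x₂, x₄, x₅, x₆ }  = { x₂, x₅ } ∪ { x₁, x₄, x₆ }
  { x₁, x₃, x₄, x₅, x₆ }  = { x₁, x₃, x₄, x₆ } ∪ { x₄, x₅, x₆ }
  { x₂, x₃, x₄, x₅, x₆ }  = { x₂, x₃, x₅ } ∪ { x₄, x₅, x₆ }
  — 16 sets.
Step 3: 6 new —
  { x₁ }  = ᶜ of { x₂, x₃, x₄, x₅, x₆ }
  { x₂ }  = ᶜ of { x₁, x₃, x₄, x₅, x₆ }
  { x₃ }  = ᶜ of { x₁, x₂, x₄, x₅, x₆ }
  { x₅ }  = ᶜ of { x₁, x₂, x₃, x₄, x₆ }
  { x₁, x₃ }  = ᶜ of { x₂, x₄, x₅, x₆ }
  { x₂, x₃ }  = ᶜ of { x₁, x₄, x₅, x₆ }
  — 22 sets.
Step 4. New:
  { x₁, x₂ }  = { x₂ } ∪ { x₁ }
  { x₁, x₅ }  = { x₅ } ∪ { x₁ }
  { x₃, x₅ }  = { x₅ } ∪ { x₃ }
  { x₁, x₂, x₅ }  = { x₂, x₅ } ∪ { x₁ }
  { x₁, x₃, x₅ }  = { x₅ } ∪ { x₁, x₃ }
  { x₂, x₄, x₆ }  = { x₂ } ∪ { x₄, x₆ }
  { x₃, x₄, x₆ }  = { x₃ } ∪ { x₄, x₆ }
  { x₁, x₂, x₄, x₆ }  = { x₂ } ∪ { x₁, x₄, x₆ }
  { x₂, x₃, x₄, x₆ }  = { x₂, x₃ } ∪ { x₄, x₆ }
  { x₃, x₄, x₅, x₆ }  = { x₃ } ∪ { x₄, x₅, x₆ }
  — 32 sets.
Step 5: closed — nothing new.

Hence σ(ℰ) has 32 members: { {  }, { x₁ }, { x₂ }, { x₃ }, { x₅ }, { x₁, x₂ }, { x₁, x₃ }, { x₁, x₅ }, { x₂, x₃ }, { x₂, x₅ }, { x₃, x₅ }, { x₄, x₆ }, { x₁, x₂, x₃ }, { x₁, x₂, x₅ }, { x₁, x₃, x₅ }, { x₁, x₄, x₆ }, { x₂, x₃, x₅ }, { x₂, x₄, x₆ }, { x₃, x₄, x₆ }, { x₄, x₅, x₆ }, { x₁, x₂, x₃, x₅ }, { x₁, x₂, x₄, x₆ }, { x₁, x₃, x₄, x₆ }, { x₁, x₄, x₅, x₆ }, { x₂, x₃, x₄, x₆ }, { x₂, x₄, x₅, x₆ }, { x₃, x₄, x₅, x₆ }, { x₁, x₂, x₃, x₄, x₆ }, { x₁, x₂, x₄, x₅, x₆ }, { x₁, x₃, x₄, x₅, x₆ }, { x₂, x₃, x₄, x₅, x₆ }, Ω }.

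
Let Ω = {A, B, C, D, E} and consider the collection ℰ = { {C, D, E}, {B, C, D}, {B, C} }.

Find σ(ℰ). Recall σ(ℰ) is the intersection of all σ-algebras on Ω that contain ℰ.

|σ(ℰ)| = 32.  σ(ℰ) = { {}, {A}, {B}, {C}, {D}, {E}, {A, B}, {A, C}, {A, D}, {A, E}, {B, C}, {B, D}, {B, E}, {C, D}, {C, E}, {D, E}, {A, B, C}, {A, B, D}, {A, B, E}, {A, C, D}, {A, C, E}, {A, D, E}, {B, C, D}, {B, C, E}, {B, D, E}, {C, D, E}, {A, B, C, D}, {A, B, C, E}, {A, B, D, E}, {A, C, D, E}, {B, C, D, E}, Ω }

Trace:
Seed the family with ℰ together with ∅ and Ω: { {}, {B, C}, {B, C, D}, {C, D, E}, Ω }.
Iteration 1 (4 new):
  {A, B}  = Ω∖{C, D, E}
  {A, E}  = Ω∖{B, C, D}
  {A, D, E}  = Ω∖{B, C}
  {B, C, D, E}  = {C, D, E} ∪ {B, C, D}
Iteration 2: 7 new —
  {A}  = Ω∖{B, C, D, E}
  {A, B, C}  = {A, B} ∪ {B, C}
  {A, B, E}  = {A, B} ∪ {A, E}
  {A, B, C, D}  = {B, C, D} ∪ {A, B}
  {A, B, C, E}  = {B, C} ∪ {A, E}
  {A, B, D, E}  = {A, D, E} ∪ {A, B}
  {A, C, D, E}  = {A, D, E} ∪ {C, D, E}
Iteration 3 adds 6:
  {B}  = Ω∖{A, C, D, E}
  {C}  = Ω∖{A, B, D, E}
  {D}  = Ω∖{A, B, C, E}
  {E}  = Ω∖{A, B, C, D}
  {C, D}  = Ω∖{A, B, E}
  {D, E}  = Ω∖{A, B, C}
Iteration 4: 10 new —
  {A, C}  = {C} ∪ {A}
  {A, D}  = {D} ∪ {A}
  {B, D}  = {B} ∪ {D}
  {B, E}  = {B} ∪ {E}
  {C, E}  = {E} ∪ {C}
  {A, B, D}  = {A, B} ∪ {D}
  {A, C, D}  = {C, D} ∪ {A}
  {A, C, E}  = {C} ∪ {A, E}
  {B, C, E}  = {E} ∪ {B, C}
  {B, D, E}  = {B} ∪ {D, E}
Iteration 5: no new sets; the family is a σ-algebra.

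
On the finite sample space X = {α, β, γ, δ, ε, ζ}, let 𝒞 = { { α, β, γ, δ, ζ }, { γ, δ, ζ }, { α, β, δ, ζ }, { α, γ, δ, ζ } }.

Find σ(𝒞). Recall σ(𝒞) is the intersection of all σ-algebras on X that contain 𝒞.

Begin from { {  }, { γ, δ, ζ }, { α, β, δ, ζ }, { α, γ, δ, ζ }, { α, β, γ, δ, ζ }, X } (that is, 𝒞 plus ∅ and X).
Step 1 adds 4:
  { ε }  = complement { α, β, γ, δ, ζ }
  { β, ε }  = complement { α, γ, δ, ζ }
  { γ, ε }  = complement { α, β, δ, ζ }
  { α, β, ε }  = complement { γ, δ, ζ }
  — 10 sets.
Step 2 adds 6:
  { β, γ, ε }  = { β, ε } ∪ { γ, ε }
  { α, β, γ, ε }  = { α, β, ε } ∪ { γ, ε }
  { γ, δ, ε, ζ }  = { ε } ∪ { γ, δ, ζ }
  { α, β, δ, ε, ζ }  = { β, ε } ∪ { α, β, δ, ζ }
  { α, γ, δ, ε, ζ }  = { ε } ∪ { α, γ, δ, ζ }
  { β, γ, δ, ε, ζ }  = { β, ε } ∪ { γ, δ, ζ }
  — 16 sets.
Step 3 (6 new):
  { α }  = complement { β, γ, δ, ε, ζ }
  { β }  = complement { α, γ, δ, ε, ζ }
  { γ }  = complement { α, β, δ, ε, ζ }
  { α, β }  = complement { γ, δ, ε, ζ }
  { δ, ζ }  = complement { α, β, γ, ε }
  { α, δ, ζ }  = complement { β, γ, ε }
  — 22 sets.
Step 4: +10 →
  { α, γ }  = { γ } ∪ { α }
  { α, ε }  = { ε } ∪ { α }
  { β, γ }  = { β } ∪ { γ }
  { α, β, γ }  = { α, β } ∪ { γ }
  { α, γ, ε }  = { γ, ε } ∪ { α }
  { β, δ, ζ }  = { β } ∪ { δ, ζ }
  { δ, ε, ζ }  = { ε } ∪ { δ, ζ }
  { α, δ, ε, ζ }  = { α, δ, ζ } ∪ { ε }
  { β, γ, δ, ζ }  = { β } ∪ { γ, δ, ζ }
  { β, δ, ε, ζ }  = { β, ε } ∪ { δ, ζ }
  — 32 sets.
Step 5: already closed under ᶜ and ∪.

Hence σ(𝒞) has 32 members: { {  }, { α }, { β }, { γ }, { ε }, { α, β }, { α, γ }, { α, ε }, { β, γ }, { β, ε }, { γ, ε }, { δ, ζ }, { α, β, γ }, { α, β, ε }, { α, γ, ε }, { α, δ, ζ }, { β, γ, ε }, { β, δ, ζ }, { γ, δ, ζ }, { δ, ε, ζ }, { α, β, γ, ε }, { α, β, δ, ζ }, { α, γ, δ, ζ }, { α, δ, ε, ζ }, { β, γ, δ, ζ }, { β, δ, ε, ζ }, { γ, δ, ε, ζ }, { α, β, γ, δ, ζ }, { α, β, δ, ε, ζ }, { α, γ, δ, ε, ζ }, { β, γ, δ, ε, ζ }, X }.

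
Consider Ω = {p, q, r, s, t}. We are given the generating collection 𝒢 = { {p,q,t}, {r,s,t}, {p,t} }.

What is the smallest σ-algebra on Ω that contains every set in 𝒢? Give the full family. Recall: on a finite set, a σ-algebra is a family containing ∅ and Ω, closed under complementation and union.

Answer: σ(𝒢) = { {}, {p}, {q}, {t}, {p,q}, {p,t}, {q,t}, {r,s}, {p,q,t}, {p,r,s}, {q,r,s}, {r,s,t}, {p,q,r,s}, {p,r,s,t}, {q,r,s,t}, Ω }

Working:
Initial family (5 sets): { {}, {p,t}, {p,q,t}, {r,s,t}, Ω }.
Round 1: 4 new —
  {p,q}  = ᶜ of {r,s,t}
  {r,s}  = ᶜ of {p,q,t}
  {q,r,s}  = ᶜ of {p,t}
  {p,r,s,t}  = {r,s,t} ∪ {p,t}
  (now 9)
Round 2 adds 3:
  {q}  = ᶜ of {p,r,s,t}
  {p,q,r,s}  = {r,s} ∪ {p,q}
  {q,r,s,t}  = {r,s,t} ∪ {q,r,s}
  (now 12)
Round 3 (2 new):
  {p}  = ᶜ of {q,r,s,t}
  {t}  = ᶜ of {p,q,r,s}
  (now 14)
Round 4. New:
  {q,t}  = {q} ∪ {t}
  {p,r,s}  = {r,s} ∪ {p}
  (now 16)
Round 5: no new sets; the family is a σ-algebra.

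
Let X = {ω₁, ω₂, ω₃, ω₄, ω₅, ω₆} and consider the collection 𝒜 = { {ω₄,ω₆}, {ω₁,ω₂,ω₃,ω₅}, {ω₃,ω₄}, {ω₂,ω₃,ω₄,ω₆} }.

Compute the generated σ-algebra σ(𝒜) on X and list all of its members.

Answer: σ(𝒜) = { {}, {ω₂}, {ω₃}, {ω₄}, {ω₆}, {ω₁,ω₅}, {ω₂,ω₃}, {ω₂,ω₄}, {ω₂,ω₆}, {ω₃,ω₄}, {ω₃,ω₆}, {ω₄,ω₆}, {ω₁,ω₂,ω₅}, {ω₁,ω₃,ω₅}, {ω₁,ω₄,ω₅}, {ω₁,ω₅,ω₆}, {ω₂,ω₃,ω₄}, {ω₂,ω₃,ω₆}, {ω₂,ω₄,ω₆}, {ω₃,ω₄,ω₆}, {ω₁,ω₂,ω₃,ω₅}, {ω₁,ω₂,ω₄,ω₅}, {ω₁,ω₂,ω₅,ω₆}, {ω₁,ω₃,ω₄,ω₅}, {ω₁,ω₃,ω₅,ω₆}, {ω₁,ω₄,ω₅,ω₆}, {ω₂,ω₃,ω₄,ω₆}, {ω₁,ω₂,ω₃,ω₄,ω₅}, {ω₁,ω₂,ω₃,ω₅,ω₆}, {ω₁,ω₂,ω₄,ω₅,ω₆}, {ω₁,ω₃,ω₄,ω₅,ω₆}, X }

Derivation:
Begin from { {}, {ω₃,ω₄}, {ω₄,ω₆}, {ω₁,ω₂,ω₃,ω₅}, {ω₂,ω₃,ω₄,ω₆}, X } (that is, 𝒜 plus ∅ and X).
Iteration 1 (4 new):
  {ω₁,ω₅}  = ᶜ of {ω₂,ω₃,ω₄,ω₆}
  {ω₃,ω₄,ω₆}  = {ω₃,ω₄} ∪ {ω₄,ω₆}
  {ω₁,ω₂,ω₅,ω₆}  = ᶜ of {ω₃,ω₄}
  {ω₁,ω₂,ω₃,ω₄,ω₅}  = {ω₃,ω₄} ∪ {ω₁,ω₂,ω₃,ω₅}
  — 10 sets.
Iteration 2: 7 new —
  {ω₆}  = ᶜ of {ω₁,ω₂,ω₃,ω₄,ω₅}
  {ω₁,ω₂,ω₅}  = ᶜ of {ω₃,ω₄,ω₆}
  {ω₁,ω₃,ω₄,ω₅}  = {ω₃,ω₄} ∪ {ω₁,ω₅}
  {ω₁,ω₄,ω₅,ω₆}  = {ω₁,ω₅} ∪ {ω₄,ω₆}
  {ω₁,ω₂,ω₃,ω₅,ω₆}  = {ω₁,ω₂,ω₃,ω₅} ∪ {ω₁,ω₂,ω₅,ω₆}
  {ω₁,ω₂,ω₄,ω₅,ω₆}  = {ω₄,ω₆} ∪ {ω₁,ω₂,ω₅,ω₆}
  {ω₁,ω₃,ω₄,ω₅,ω₆}  = {ω₁,ω₅} ∪ {ω₃,ω₄,ω₆}
  — 17 sets.
Iteration 3: 6 new —
  {ω₂}  = ᶜ of {ω₁,ω₃,ω₄,ω₅,ω₆}
  {ω₃}  = ᶜ of {ω₁,ω₂,ω₄,ω₅,ω₆}
  {ω₄}  = ᶜ of {ω₁,ω₂,ω₃,ω₅,ω₆}
  {ω₂,ω₃}  = ᶜ of {ω₁,ω₄,ω₅,ω₆}
  {ω₂,ω₆}  = ᶜ of {ω₁,ω₃,ω₄,ω₅}
  {ω₁,ω₅,ω₆}  = {ω₁,ω₅} ∪ {ω₆}
  — 23 sets.
Iteration 4: +9 →
  {ω₂,ω₄}  = {ω₂} ∪ {ω₄}
  {ω₃,ω₆}  = {ω₆} ∪ {ω₃}
  {ω₁,ω₃,ω₅}  = {ω₃} ∪ {ω₁,ω₅}
  {ω₁,ω₄,ω₅}  = {ω₁,ω₅} ∪ {ω₄}
  {ω₂,ω₃,ω₄}  = ᶜ of {ω₁,ω₅,ω₆}
  {ω₂,ω₃,ω₆}  = {ω₂,ω₆} ∪ {ω₃}
  {ω₂,ω₄,ω₆}  = {ω₂} ∪ {ω₄,ω₆}
  {ω₁,ω₂,ω₄,ω₅}  = {ω₁,ω₂,ω₅} ∪ {ω₄}
  {ω₁,ω₃,ω₅,ω₆}  = {ω₃} ∪ {ω₁,ω₅,ω₆}
  — 32 sets.
Iteration 5: closed — nothing new.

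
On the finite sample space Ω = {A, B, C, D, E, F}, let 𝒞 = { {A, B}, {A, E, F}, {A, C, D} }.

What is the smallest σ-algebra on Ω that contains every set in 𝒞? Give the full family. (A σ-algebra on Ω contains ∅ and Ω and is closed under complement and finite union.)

|σ(𝒞)| = 16.  σ(𝒞) = { {}, {A}, {B}, {A, B}, {C, D}, {E, F}, {A, C, D}, {A, E, F}, {B, C, D}, {B, E, F}, {A, B, C, D}, {A, B, E, F}, {C, D, E, F}, {A, C, D, E, F}, {B, C, D, E, F}, Ω }

Derivation:
Initial family (5 sets): { {}, {A, B}, {A, C, D}, {A, E, F}, Ω }.
Round 1. New:
  {B, C, D}  = complement {A, E, F}
  {B, E, F}  = complement {A, C, D}
  {A, B, C, D}  = {A, C, D} ∪ {A, B}
  {A, B, E, F}  = {A, E, F} ∪ {A, B}
  {C, D, E, F}  = complement {A, B}
  {A, C, D, E, F}  = {A, C, D} ∪ {A, E, F}
  — 11 sets.
Round 2 (4 new):
  {B}  = complement {A, C, D, E, F}
  {C, D}  = complement {A, B, E, F}
  {E, F}  = complement {A, B, C, D}
  {B, C, D, E, F}  = {B, C, D} ∪ {C, D, E, F}
  — 15 sets.
Round 3. New:
  {A}  = complement {B, C, D, E, F}
  — 16 sets.
Round 4: already closed under ᶜ and ∪.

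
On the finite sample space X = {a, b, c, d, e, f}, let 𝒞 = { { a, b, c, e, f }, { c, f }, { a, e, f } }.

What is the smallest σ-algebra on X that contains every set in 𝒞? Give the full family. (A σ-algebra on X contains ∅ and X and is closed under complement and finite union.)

Answer: σ(𝒞) = { {  }, { b }, { c }, { d }, { f }, { a, e }, { b, c }, { b, d }, { b, f }, { c, d }, { c, f }, { d, f }, { a, b, e }, { a, c, e }, { a, d, e }, { a, e, f }, { b, c, d }, { b, c, f }, { b, d, f }, { c, d, f }, { a, b, c, e }, { a, b, d, e }, { a, b, e, f }, { a, c, d, e }, { a, c, e, f }, { a, d, e, f }, { b, c, d, f }, { a, b, c, d, e }, { a, b, c, e, f }, { a, b, d, e, f }, { a, c, d, e, f }, X }

Check:
Initial family (5 sets): { {  }, { c, f }, { a, e, f }, { a, b, c, e, f }, X }.
Step 1: +4 →
  { d }  = X∖{ a, b, c, e, f }
  { b, c, d }  = X∖{ a, e, f }
  { a, b, d, e }  = X∖{ c, f }
  { a, c, e, f }  = { a, e, f } ∪ { c, f }
  — 9 sets.
Step 2 (7 new):
  { b, d }  = X∖{ a, c, e, f }
  { c, d, f }  = { c, f } ∪ { d }
  { a, d, e, f }  = { a, e, f } ∪ { d }
  { b, c, d, f }  = { b, c, d } ∪ { c, f }
  { a, b, c, d, e }  = { b, c, d } ∪ { a, b, d, e }
  { a, b, d, e, f }  = { a, b, d, e } ∪ { a, e, f }
  { a, c, d, e, f }  = { a, c, e, f } ∪ { d }
  — 16 sets.
Step 3. New:
  { b }  = X∖{ a, c, d, e, f }
  { c }  = X∖{ a, b, d, e, f }
  { f }  = X∖{ a, b, c, d, e }
  { a, e }  = X∖{ b, c, d, f }
  { b, c }  = X∖{ a, d, e, f }
  { a, b, e }  = X∖{ c, d, f }
  — 22 sets.
Step 4. New:
  { b, f }  = { b } ∪ { f }
  { c, d }  = { c } ∪ { d }
  { d, f }  = { f } ∪ { d }
  { a, c, e }  = { c } ∪ { a, e }
  { a, d, e }  = { a, e } ∪ { d }
  { b, c, f }  = { b } ∪ { c, f }
  { b, d, f }  = { f } ∪ { b, d }
  { a, b, c, e }  = { c } ∪ { a, b, e }
  { a, b, e, f }  = { b } ∪ { a, e, f }
  — 31 sets.
Step 5. New:
  { a, c, d, e }  = X∖{ b, f }
  — 32 sets.
After Step 6 the family is unchanged; done.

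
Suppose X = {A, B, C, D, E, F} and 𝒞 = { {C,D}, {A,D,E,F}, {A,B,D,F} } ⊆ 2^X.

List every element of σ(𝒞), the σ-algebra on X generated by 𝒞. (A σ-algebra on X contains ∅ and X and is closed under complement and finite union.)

Take S₀ = 𝒞 ∪ {∅, X} = { {}, {C,D}, {A,B,D,F}, {A,D,E,F}, X }.
Step 1. New:
  {B,C}  = X∖{A,D,E,F}
  {C,E}  = X∖{A,B,D,F}
  {A,B,E,F}  = X∖{C,D}
  {A,B,C,D,F}  = {C,D} ∪ {A,B,D,F}
  {A,B,D,E,F}  = {A,B,D,F} ∪ {A,D,E,F}
  {A,C,D,E,F}  = {C,D} ∪ {A,D,E,F}
  |family| = 11
Step 2: +7 →
  {B}  = X∖{A,C,D,E,F}
  {C}  = X∖{A,B,D,E,F}
  {E}  = X∖{A,B,C,D,F}
  {B,C,D}  = {C,D} ∪ {B,C}
  {B,C,E}  = {B,C} ∪ {C,E}
  {C,D,E}  = {C,D} ∪ {C,E}
  {A,B,C,E,F}  = {B,C} ∪ {A,B,E,F}
  |family| = 18
Step 3: 6 new —
  {D}  = X∖{A,B,C,E,F}
  {B,E}  = {B} ∪ {E}
  {A,B,F}  = X∖{C,D,E}
  {A,D,F}  = X∖{B,C,E}
  {A,E,F}  = X∖{B,C,D}
  {B,C,D,E}  = {C,D,E} ∪ {B,C,E}
  |family| = 24
Step 4: +7 →
  {A,F}  = X∖{B,C,D,E}
  {B,D}  = {B} ∪ {D}
  {D,E}  = {E} ∪ {D}
  {B,D,E}  = {B,E} ∪ {D}
  {A,B,C,F}  = {C} ∪ {A,B,F}
  {A,C,D,F}  = X∖{B,E}
  {A,C,E,F}  = {C} ∪ {A,E,F}
  |family| = 31
Step 5: +1 →
  {A,C,F}  = X∖{B,D,E}
  |family| = 32
Step 6: stable.

Therefore σ(𝒞) = { {}, {B}, {C}, {D}, {E}, {A,F}, {B,C}, {B,D}, {B,E}, {C,D}, {C,E}, {D,E}, {A,B,F}, {A,C,F}, {A,D,F}, {A,E,F}, {B,C,D}, {B,C,E}, {B,D,E}, {C,D,E}, {A,B,C,F}, {A,B,D,F}, {A,B,E,F}, {A,C,D,F}, {A,C,E,F}, {A,D,E,F}, {B,C,D,E}, {A,B,C,D,F}, {A,B,C,E,F}, {A,B,D,E,F}, {A,C,D,E,F}, X } (|σ(𝒞)| = 32).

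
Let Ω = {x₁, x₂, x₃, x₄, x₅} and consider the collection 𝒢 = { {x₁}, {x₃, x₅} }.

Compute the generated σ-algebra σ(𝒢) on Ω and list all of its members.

Begin from { {}, {x₁}, {x₃, x₅}, Ω } (that is, 𝒢 plus ∅ and Ω).
Step 1: 3 new —
  {x₁, x₂, x₄}  = complement {x₃, x₅}
  {x₁, x₃, x₅}  = {x₃, x₅} ∪ {x₁}
  {x₂, x₃, x₄, x₅}  = complement {x₁}
  — 7 sets.
Step 2 (1 new):
  {x₂, x₄}  = complement {x₁, x₃, x₅}
  — 8 sets.
After Step 3 the family is unchanged; done.

Therefore σ(𝒢) = { {}, {x₁}, {x₂, x₄}, {x₃, x₅}, {x₁, x₂, x₄}, {x₁, x₃, x₅}, {x₂, x₃, x₄, x₅}, Ω } (|σ(𝒢)| = 8).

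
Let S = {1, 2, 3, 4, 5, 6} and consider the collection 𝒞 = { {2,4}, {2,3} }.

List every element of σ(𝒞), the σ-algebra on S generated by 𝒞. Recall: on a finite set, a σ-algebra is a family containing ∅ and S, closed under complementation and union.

Begin from { {}, {2,3}, {2,4}, S } (that is, 𝒞 plus ∅ and S).
Iteration 1: +3 →
  {2,3,4}  = {2,4} ∪ {2,3}
  {1,3,5,6}  = {2,4}ᶜ
  {1,4,5,6}  = {2,3}ᶜ
Iteration 2 adds 4:
  {1,5,6}  = {2,3,4}ᶜ
  {1,2,3,5,6}  = {1,3,5,6} ∪ {2,3}
  {1,2,4,5,6}  = {1,4,5,6} ∪ {2,4}
  {1,3,4,5,6}  = {1,3,5,6} ∪ {1,4,5,6}
Iteration 3 (3 new):
  {2}  = {1,3,4,5,6}ᶜ
  {3}  = {1,2,4,5,6}ᶜ
  {4}  = {1,2,3,5,6}ᶜ
Iteration 4 adds 2:
  {3,4}  = {3} ∪ {4}
  {1,2,5,6}  = {1,5,6} ∪ {2}
Iteration 5: closed — nothing new.

σ(𝒞) = { {}, {2}, {3}, {4}, {2,3}, {2,4}, {3,4}, {1,5,6}, {2,3,4}, {1,2,5,6}, {1,3,5,6}, {1,4,5,6}, {1,2,3,5,6}, {1,2,4,5,6}, {1,3,4,5,6}, S }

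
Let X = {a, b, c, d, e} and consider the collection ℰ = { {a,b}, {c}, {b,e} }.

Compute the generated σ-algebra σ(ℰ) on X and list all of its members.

σ(ℰ) (32 sets): { ∅, {a}, {b}, {c}, {d}, {e}, {a,b}, {a,c}, {a,d}, {a,e}, {b,c}, {b,d}, {b,e}, {c,d}, {c,e}, {d,e}, {a,b,c}, {a,b,d}, {a,b,e}, {a,c,d}, {a,c,e}, {a,d,e}, {b,c,d}, {b,c,e}, {b,d,e}, {c,d,e}, {a,b,c,d}, {a,b,c,e}, {a,b,d,e}, {a,c,d,e}, {b,c,d,e}, X }

Check:
Begin from { ∅, {c}, {a,b}, {b,e}, X } (that is, ℰ plus ∅ and X).
Iteration 1 (6 new):
  {a,b,c}  = {c} ∪ {a,b}
  {a,b,e}  = {b,e} ∪ {a,b}
  {a,c,d}  = ᶜ of {b,e}
  {b,c,e}  = {c} ∪ {b,e}
  {c,d,e}  = ᶜ of {a,b}
  {a,b,d,e}  = ᶜ of {c}
Iteration 2: +7 →
  {a,d}  = ᶜ of {b,c,e}
  {c,d}  = ᶜ of {a,b,e}
  {d,e}  = ᶜ of {a,b,c}
  {a,b,c,d}  = {a,b,c} ∪ {a,c,d}
  {a,b,c,e}  = {b,e} ∪ {a,b,c}
  {a,c,d,e}  = {c,d,e} ∪ {a,c,d}
  {b,c,d,e}  = {b,e} ∪ {c,d,e}
Iteration 3. New:
  {a}  = ᶜ of {b,c,d,e}
  {b}  = ᶜ of {a,c,d,e}
  {d}  = ᶜ of {a,b,c,e}
  {e}  = ᶜ of {a,b,c,d}
  {a,b,d}  = {a,b} ∪ {a,d}
  {a,d,e}  = {d,e} ∪ {a,d}
  {b,d,e}  = {d,e} ∪ {b,e}
Iteration 4: +6 →
  {a,c}  = ᶜ of {b,d,e}
  {a,e}  = {e} ∪ {a}
  {b,c}  = ᶜ of {a,d,e}
  {b,d}  = {b} ∪ {d}
  {c,e}  = ᶜ of {a,b,d}
  {b,c,d}  = {c,d} ∪ {b}
Iteration 5: +1 →
  {a,c,e}  = ᶜ of {b,d}
Iteration 6: already closed under ᶜ and ∪.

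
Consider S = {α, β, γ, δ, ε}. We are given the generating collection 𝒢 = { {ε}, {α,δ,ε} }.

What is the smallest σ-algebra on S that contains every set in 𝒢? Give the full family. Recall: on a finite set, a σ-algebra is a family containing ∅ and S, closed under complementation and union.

|σ(𝒢)| = 8.  σ(𝒢) = { {}, {ε}, {α,δ}, {β,γ}, {α,δ,ε}, {β,γ,ε}, {α,β,γ,δ}, S }

Derivation:
Initial family (4 sets): { {}, {ε}, {α,δ,ε}, S }.
Iteration 1. New:
  {β,γ}  = {α,δ,ε}ᶜ
  {α,β,γ,δ}  = {ε}ᶜ
  — 6 sets.
Iteration 2 (1 new):
  {β,γ,ε}  = {β,γ} ∪ {ε}
  — 7 sets.
Iteration 3: 1 new —
  {α,δ}  = {β,γ,ε}ᶜ
  — 8 sets.
Iteration 4: closed — nothing new.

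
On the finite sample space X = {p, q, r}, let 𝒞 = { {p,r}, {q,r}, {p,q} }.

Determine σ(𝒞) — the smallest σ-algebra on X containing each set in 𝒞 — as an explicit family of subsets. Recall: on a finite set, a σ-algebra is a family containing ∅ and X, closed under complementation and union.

σ(𝒞) = { {}, {p}, {q}, {r}, {p,q}, {p,r}, {q,r}, X }

Trace:
Begin from { {}, {p,q}, {p,r}, {q,r}, X } (that is, 𝒞 plus ∅ and X).
Round 1: 3 new —
  {p}  = complement {q,r}
  {q}  = complement {p,r}
  {r}  = complement {p,q}
  (now 8)
Round 2 adds nothing — fixpoint reached.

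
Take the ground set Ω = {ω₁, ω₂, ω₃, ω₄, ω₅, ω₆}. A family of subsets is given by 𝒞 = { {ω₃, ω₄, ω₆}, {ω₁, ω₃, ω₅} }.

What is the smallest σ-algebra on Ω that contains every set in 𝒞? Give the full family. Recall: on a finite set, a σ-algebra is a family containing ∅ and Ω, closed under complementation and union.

σ(𝒞) (16 sets): { {}, {ω₂}, {ω₃}, {ω₁, ω₅}, {ω₂, ω₃}, {ω₄, ω₆}, {ω₁, ω₂, ω₅}, {ω₁, ω₃, ω₅}, {ω₂, ω₄, ω₆}, {ω₃, ω₄, ω₆}, {ω₁, ω₂, ω₃, ω₅}, {ω₁, ω₄, ω₅, ω₆}, {ω₂, ω₃, ω₄, ω₆}, {ω₁, ω₂, ω₄, ω₅, ω₆}, {ω₁, ω₃, ω₄, ω₅, ω₆}, Ω }

Working:
Seed the family with 𝒞 together with ∅ and Ω: { {}, {ω₁, ω₃, ω₅}, {ω₃, ω₄, ω₆}, Ω }.
Round 1 adds 3:
  {ω₁, ω₂, ω₅}  = ᶜ of {ω₃, ω₄, ω₆}
  {ω₂, ω₄, ω₆}  = ᶜ of {ω₁, ω₃, ω₅}
  {ω₁, ω₃, ω₄, ω₅, ω₆}  = {ω₁, ω₃, ω₅} ∪ {ω₃, ω₄, ω₆}
  (now 7)
Round 2 adds 4:
  {ω₂}  = ᶜ of {ω₁, ω₃, ω₄, ω₅, ω₆}
  {ω₁, ω₂, ω₃, ω₅}  = {ω₁, ω₂, ω₅} ∪ {ω₁, ω₃, ω₅}
  {ω₂, ω₃, ω₄, ω₆}  = {ω₂, ω₄, ω₆} ∪ {ω₃, ω₄, ω₆}
  {ω₁, ω₂, ω₄, ω₅, ω₆}  = {ω₂, ω₄, ω₆} ∪ {ω₁, ω₂, ω₅}
  (now 11)
Round 3: +3 →
  {ω₃}  = ᶜ of {ω₁, ω₂, ω₄, ω₅, ω₆}
  {ω₁, ω₅}  = ᶜ of {ω₂, ω₃, ω₄, ω₆}
  {ω₄, ω₆}  = ᶜ of {ω₁, ω₂, ω₃, ω₅}
  (now 14)
Round 4 adds 2:
  {ω₂, ω₃}  = {ω₃} ∪ {ω₂}
  {ω₁, ω₄, ω₅, ω₆}  = {ω₁, ω₅} ∪ {ω₄, ω₆}
  (now 16)
Round 5: no new sets; the family is a σ-algebra.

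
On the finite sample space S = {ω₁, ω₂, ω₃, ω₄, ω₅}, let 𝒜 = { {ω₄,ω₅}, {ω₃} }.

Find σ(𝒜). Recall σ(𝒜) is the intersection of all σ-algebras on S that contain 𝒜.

σ(𝒜) (8 sets): { {}, {ω₃}, {ω₁,ω₂}, {ω₄,ω₅}, {ω₁,ω₂,ω₃}, {ω₃,ω₄,ω₅}, {ω₁,ω₂,ω₄,ω₅}, S }

Working:
Initial family (4 sets): { {}, {ω₃}, {ω₄,ω₅}, S }.
Step 1: 3 new —
  {ω₁,ω₂,ω₃}  = complement {ω₄,ω₅}
  {ω₃,ω₄,ω₅}  = {ω₃} ∪ {ω₄,ω₅}
  {ω₁,ω₂,ω₄,ω₅}  = complement {ω₃}
  [7 total]
Step 2. New:
  {ω₁,ω₂}  = complement {ω₃,ω₄,ω₅}
  [8 total]
Step 3 adds nothing — fixpoint reached.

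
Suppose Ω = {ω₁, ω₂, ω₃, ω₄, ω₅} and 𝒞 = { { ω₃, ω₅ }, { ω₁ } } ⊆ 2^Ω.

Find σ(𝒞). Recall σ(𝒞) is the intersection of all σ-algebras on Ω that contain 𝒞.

Take S₀ = 𝒞 ∪ {∅, Ω} = { ∅, { ω₁ }, { ω₃, ω₅ }, Ω }.
Pass 1. New:
  { ω₁, ω₂, ω₄ }  = { ω₃, ω₅ }ᶜ
  { ω₁, ω₃, ω₅ }  = { ω₃, ω₅ } ∪ { ω₁ }
  { ω₂, ω₃, ω₄, ω₅ }  = { ω₁ }ᶜ
  (now 7)
Pass 2 adds 1:
  { ω₂, ω₄ }  = { ω₁, ω₃, ω₅ }ᶜ
  (now 8)
Pass 3: closed — nothing new.

Hence σ(𝒞) has 8 members: { ∅, { ω₁ }, { ω₂, ω₄ }, { ω₃, ω₅ }, { ω₁, ω₂, ω₄ }, { ω₁, ω₃, ω₅ }, { ω₂, ω₃, ω₄, ω₅ }, Ω }.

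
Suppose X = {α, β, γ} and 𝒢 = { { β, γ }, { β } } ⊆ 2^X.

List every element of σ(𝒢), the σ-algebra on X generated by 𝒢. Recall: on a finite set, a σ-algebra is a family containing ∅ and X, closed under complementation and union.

Start: 𝒢 ∪ {∅, X} = { {}, { β }, { β, γ }, X }.
Round 1: +2 →
  { α }  = X∖{ β, γ }
  { α, γ }  = X∖{ β }
Round 2. New:
  { α, β }  = { β } ∪ { α }
Round 3: 1 new —
  { γ }  = X∖{ α, β }
Round 4: closed — nothing new.

|σ(𝒢)| = 8.  σ(𝒢) = { {}, { α }, { β }, { γ }, { α, β }, { α, γ }, { β, γ }, X }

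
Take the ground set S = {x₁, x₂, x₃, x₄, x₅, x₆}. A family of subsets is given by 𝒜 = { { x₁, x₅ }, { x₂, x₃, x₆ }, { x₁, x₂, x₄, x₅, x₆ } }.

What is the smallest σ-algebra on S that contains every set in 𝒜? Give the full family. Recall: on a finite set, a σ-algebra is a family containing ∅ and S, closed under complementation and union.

Answer: σ(𝒜) = { ∅, { x₃ }, { x₄ }, { x₁, x₅ }, { x₂, x₆ }, { x₃, x₄ }, { x₁, x₃, x₅ }, { x₁, x₄, x₅ }, { x₂, x₃, x₆ }, { x₂, x₄, x₆ }, { x₁, x₂, x₅, x₆ }, { x₁, x₃, x₄, x₅ }, { x₂, x₃, x₄, x₆ }, { x₁, x₂, x₃, x₅, x₆ }, { x₁, x₂, x₄, x₅, x₆ }, S }

Check:
Begin from { ∅, { x₁, x₅ }, { x₂, x₃, x₆ }, { x₁, x₂, x₄, x₅, x₆ }, S } (that is, 𝒜 plus ∅ and S).
Pass 1: 4 new —
  { x₃ }  = S∖{ x₁, x₂, x₄, x₅, x₆ }
  { x₁, x₄, x₅ }  = S∖{ x₂, x₃, x₆ }
  { x₂, x₃, x₄, x₆ }  = S∖{ x₁, x₅ }
  { x₁, x₂, x₃, x₅, x₆ }  = { x₁, x₅ } ∪ { x₂, x₃, x₆ }
Pass 2 adds 3:
  { x₄ }  = S∖{ x₁, x₂, x₃, x₅, x₆ }
  { x₁, x₃, x₅ }  = { x₃ } ∪ { x₁, x₅ }
  { x₁, x₃, x₄, x₅ }  = { x₁, x₄, x₅ } ∪ { x₃ }
Pass 3: 3 new —
  { x₂, x₆ }  = S∖{ x₁, x₃, x₄, x₅ }
  { x₃, x₄ }  = { x₃ } ∪ { x₄ }
  { x₂, x₄, x₆ }  = S∖{ x₁, x₃, x₅ }
Pass 4: +1 →
  { x₁, x₂, x₅, x₆ }  = S∖{ x₃, x₄ }
Pass 5: no new sets; the family is a σ-algebra.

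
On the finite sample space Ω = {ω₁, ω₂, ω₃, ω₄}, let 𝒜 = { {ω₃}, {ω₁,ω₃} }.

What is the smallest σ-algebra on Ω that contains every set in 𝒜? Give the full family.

Begin from { {}, {ω₃}, {ω₁,ω₃}, Ω } (that is, 𝒜 plus ∅ and Ω).
Iteration 1: 2 new —
  {ω₂,ω₄}  = complement {ω₁,ω₃}
  {ω₁,ω₂,ω₄}  = complement {ω₃}
  [6 total]
Iteration 2: +1 →
  {ω₂,ω₃,ω₄}  = {ω₃} ∪ {ω₂,ω₄}
  [7 total]
Iteration 3: 1 new —
  {ω₁}  = complement {ω₂,ω₃,ω₄}
  [8 total]
Iteration 4: closed — nothing new.

Hence σ(𝒜) has 8 members: { {}, {ω₁}, {ω₃}, {ω₁,ω₃}, {ω₂,ω₄}, {ω₁,ω₂,ω₄}, {ω₂,ω₃,ω₄}, Ω }.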